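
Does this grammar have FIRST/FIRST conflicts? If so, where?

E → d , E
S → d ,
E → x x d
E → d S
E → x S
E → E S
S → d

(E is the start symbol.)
A FIRST/FIRST conflict occurs when two productions N → α and N → β for the same non-terminal have FIRST(α) ∩ FIRST(β) ≠ ∅ (with ε ∈ FIRST of a nullable right-hand side, so two nullable alternatives also conflict).

FIRST sets of the non-terminals at (or reachable through a nullable prefix from) the front of some alternative:
  FIRST(E) = { 'd', 'x' }

Productions for E:
  E → d , E: FIRST = { 'd' }
  E → x x d: FIRST = { 'x' }
  E → d S: FIRST = { 'd' }
  E → x S: FIRST = { 'x' }
  E → E S: FIRST = { 'd', 'x' }
Productions for S:
  S → d ,: FIRST = { 'd' }
  S → d: FIRST = { 'd' }

Conflict for E: E → d , E and E → d S
  Overlap: { 'd' }
Conflict for E: E → d , E and E → E S
  Overlap: { 'd' }
Conflict for E: E → x x d and E → x S
  Overlap: { 'x' }
Conflict for E: E → x x d and E → E S
  Overlap: { 'x' }
Conflict for E: E → d S and E → E S
  Overlap: { 'd' }
Conflict for E: E → x S and E → E S
  Overlap: { 'x' }
Conflict for S: S → d , and S → d
  Overlap: { 'd' }

Answer: Yes. E → d ',' E / E → d S on { 'd' }; E → d ',' E / E → E S on { 'd' }; E → x x d / E → x S on { 'x' }; E → x x d / E → E S on { 'x' }; E → d S / E → E S on { 'd' }; E → x S / E → E S on { 'x' }; S → d ',' / S → d on { 'd' }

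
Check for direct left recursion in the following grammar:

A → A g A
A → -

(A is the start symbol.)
Yes, A is left-recursive

Direct left recursion occurs when N → N α for some non-terminal N (the right-hand side begins with the left-hand side itself).

A → A g A: LEFT RECURSIVE (starts with A)
A → -: starts with '-'

The grammar has direct left recursion on: A.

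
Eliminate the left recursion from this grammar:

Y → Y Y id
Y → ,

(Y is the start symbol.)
Y → , Y'
Y' → Y id Y'
Y' → ε

Y is directly left-recursive. The standard transformation for
  A → A α₁ | ... | A α_m | β₁ | ... | β_n
is
  A  → β₁ A' | ... | β_n A'
  A' → α₁ A' | ... | α_m A' | ε

Y → , becomes Y → , Y'
Y → Y Y id becomes Y' → Y id Y'
Add Y' → ε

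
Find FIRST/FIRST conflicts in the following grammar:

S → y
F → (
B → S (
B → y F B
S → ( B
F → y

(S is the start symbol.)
FIRST sets of the non-terminals at (or reachable through a nullable prefix from) the front of some alternative:
  FIRST(S) = { '(', 'y' }

Productions for S:
  S → y: FIRST = { 'y' }
  S → ( B: FIRST = { '(' }
Productions for F:
  F → (: FIRST = { '(' }
  F → y: FIRST = { 'y' }
Productions for B:
  B → S (: FIRST = { '(', 'y' }
  B → y F B: FIRST = { 'y' }

Conflict for B: B → S ( and B → y F B
  Overlap: { 'y' }

Answer: Yes. B → S '(' / B → y F B on { 'y' }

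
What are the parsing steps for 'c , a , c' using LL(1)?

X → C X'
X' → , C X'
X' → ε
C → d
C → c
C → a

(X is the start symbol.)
Stack is shown with the top on the left.

Stack     Input        Action
-----------------------------
X $       c , a , c $  output X → C X'
C X' $    c , a , c $  output C → c
c X' $    c , a , c $  match 'c'
X' $      , a , c $    output X' → , C X'
, C X' $  , a , c $    match ','
C X' $    a , c $      output C → a
a X' $    a , c $      match 'a'
X' $      , c $        output X' → , C X'
, C X' $  , c $        match ','
C X' $    c $          output C → c
c X' $    c $          match 'c'
X' $      $            output X' → ε
$         $            accept

The string is accepted.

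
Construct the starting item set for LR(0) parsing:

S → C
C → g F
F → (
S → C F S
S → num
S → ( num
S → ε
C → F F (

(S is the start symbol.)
{ [C → . F F (], [C → . g F], [F → . (], [S → . ( num], [S → . C F S], [S → . C], [S → . num], [S → .], [S' → . S] }

First, augment the grammar with S' → S
I₀ = CLOSURE({ [S' → . S] }):
  [S' → . S] has the dot before S: add [S → . C], [S → . C F S], [S → . num], [S → . ( num], [S → .]
  [S → . C] has the dot before C: add [C → . g F], [C → . F F (]
  [C → . F F (] has the dot before F: add [F → . (]
No further items can be added.

I₀ = { [C → . F F (], [C → . g F], [F → . (], [S → . ( num], [S → . C F S], [S → . C], [S → . num], [S → .], [S' → . S] }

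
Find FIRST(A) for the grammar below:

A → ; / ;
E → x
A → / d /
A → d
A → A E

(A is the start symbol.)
From A → ; / ;:
  - ';' is a terminal: add ';' and stop
From A → / d /:
  - '/' is a terminal: add '/' and stop
From A → d:
  - d is a terminal: add 'd' and stop
From A → A E:
  - A is the symbol being defined: contributes nothing new
    A is not nullable, so stop

Collecting: FIRST(A) = { '/', ';', 'd' }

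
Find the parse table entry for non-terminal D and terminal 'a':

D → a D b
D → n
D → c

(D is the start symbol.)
D → a D b

To find M[D, 'a'], we find productions for D where 'a' is in the predict set (PREDICT(N → α) = (FIRST(α) \ {ε}) ∪ (FOLLOW(N) if α ⇒* ε)).

D → a D b: PREDICT = { 'a' }
  'a' is in predict set, so this production goes in M[D, 'a']
D → n: PREDICT = { 'n' }
D → c: PREDICT = { 'c' }

M[D, 'a'] = D → a D b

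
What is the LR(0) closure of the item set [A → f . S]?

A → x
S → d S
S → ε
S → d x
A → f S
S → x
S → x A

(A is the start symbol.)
To compute CLOSURE, for each item [A → α.Bβ] where B is a non-terminal, add [B → .γ] for all productions B → γ; repeat for the newly added items until nothing changes.

Start with: [A → f . S]
  [A → f . S] has the dot before S: add [S → . d S], [S → .], [S → . d x], [S → . x], [S → . x A]
No further items can be added.

CLOSURE = { [A → f . S], [S → . d S], [S → . d x], [S → . x A], [S → . x], [S → .] }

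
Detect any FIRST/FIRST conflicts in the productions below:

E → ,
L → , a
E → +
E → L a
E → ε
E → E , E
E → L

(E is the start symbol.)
Yes. E → ',' / E → L a on { ',' }; E → ',' / E → E ',' E on { ',' }; E → ',' / E → L on { ',' }; E → '+' / E → E ',' E on { '+' }; E → L a / E → E ',' E on { ',' }; E → L a / E → L on { ',' }; E → E ',' E / E → L on { ',' }

A FIRST/FIRST conflict occurs when two productions N → α and N → β for the same non-terminal have FIRST(α) ∩ FIRST(β) ≠ ∅ (with ε ∈ FIRST of a nullable right-hand side, so two nullable alternatives also conflict).

FIRST sets of the non-terminals at (or reachable through a nullable prefix from) the front of some alternative:
  FIRST(L) = { ',' }
  FIRST(E) = { '+', ',', ε }

Productions for E:
  E → ,: FIRST = { ',' }
  E → +: FIRST = { '+' }
  E → L a: FIRST = { ',' }
  E → ε: FIRST = { ε }
  E → E , E: FIRST = { '+', ',' }
  E → L: FIRST = { ',' }
L has only one production, so no FIRST/FIRST conflict is possible there.

Conflict for E: E → , and E → L a
  Overlap: { ',' }
Conflict for E: E → , and E → E , E
  Overlap: { ',' }
Conflict for E: E → , and E → L
  Overlap: { ',' }
Conflict for E: E → + and E → E , E
  Overlap: { '+' }
Conflict for E: E → L a and E → E , E
  Overlap: { ',' }
Conflict for E: E → L a and E → L
  Overlap: { ',' }
Conflict for E: E → E , E and E → L
  Overlap: { ',' }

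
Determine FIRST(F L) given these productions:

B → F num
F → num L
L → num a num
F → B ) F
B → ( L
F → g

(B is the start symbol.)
{ '(', 'g', 'num' }

FIRST sets of the non-terminals involved (from the grammar, by fixed-point iteration):
  FIRST(F) = { '(', 'g', 'num' }

To compute FIRST(F L), process the symbols left to right:
Symbol F is a non-terminal. Add FIRST(F) \ {ε} = { '(', 'g', 'num' }
F is not nullable (ε ∉ FIRST(F)), so stop here.
FIRST(F L) = { '(', 'g', 'num' }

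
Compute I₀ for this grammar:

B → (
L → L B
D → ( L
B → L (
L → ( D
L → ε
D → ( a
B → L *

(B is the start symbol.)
{ [B → . (], [B → . L (], [B → . L *], [B' → . B], [L → . ( D], [L → . L B], [L → .] }

First, augment the grammar with B' → B
I₀ = CLOSURE({ [B' → . B] }):
  [B' → . B] has the dot before B: add [B → . (], [B → . L (], [B → . L *]
  [B → . L (] has the dot before L: add [L → . L B], [L → . ( D], [L → .]
No further items can be added.

I₀ = { [B → . (], [B → . L (], [B → . L *], [B' → . B], [L → . ( D], [L → . L B], [L → .] }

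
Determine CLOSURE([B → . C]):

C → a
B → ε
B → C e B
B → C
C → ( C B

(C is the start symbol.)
{ [B → . C], [C → . ( C B], [C → . a] }

Start with: [B → . C]
  [B → . C] has the dot before C: add [C → . a], [C → . ( C B]
No further items can be added.

CLOSURE = { [B → . C], [C → . ( C B], [C → . a] }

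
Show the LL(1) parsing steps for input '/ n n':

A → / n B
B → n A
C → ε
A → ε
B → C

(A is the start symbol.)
Stack is shown with the top on the left.

Stack    Input    Action
------------------------
A $      / n n $  output A → / n B
/ n B $  / n n $  match '/'
n B $    n n $    match 'n'
B $      n $      output B → n A
n A $    n $      match 'n'
A $      $        output A → ε
$        $        accept

The string is accepted.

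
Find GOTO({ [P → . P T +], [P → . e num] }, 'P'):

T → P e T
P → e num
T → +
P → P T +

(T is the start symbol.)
GOTO(I, 'P') = CLOSURE({ [A → αX.β] : [A → α.Xβ] ∈ I, X = 'P' })

Items with dot before 'P', with the dot advanced:
  [P → . P T +] → [P → P . T +]
Closure of the advanced items:
  [P → P . T +] has the dot before T: add [T → . P e T], [T → . +]
  [T → . P e T] has the dot before P: add [P → . e num], [P → . P T +]

GOTO = { [P → . P T +], [P → . e num], [P → P . T +], [T → . +], [T → . P e T] }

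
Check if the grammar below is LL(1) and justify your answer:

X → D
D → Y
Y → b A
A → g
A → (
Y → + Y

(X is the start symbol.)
For Y:
  PREDICT(Y → b A) = { 'b' }
  PREDICT(Y → '+' Y) = { '+' }
For A:
  PREDICT(A → g) = { 'g' }
  PREDICT(A → '(') = { '(' }
X, D have a single production, so nothing to check there.

All predict sets are disjoint. The grammar IS LL(1).

Answer: Yes, the grammar is LL(1).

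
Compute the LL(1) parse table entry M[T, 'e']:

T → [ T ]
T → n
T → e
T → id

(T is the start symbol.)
To find M[T, 'e'], we find productions for T where 'e' is in the predict set (PREDICT(N → α) = (FIRST(α) \ {ε}) ∪ (FOLLOW(N) if α ⇒* ε)).

T → [ T ]: PREDICT = { '[' }
T → n: PREDICT = { 'n' }
T → e: PREDICT = { 'e' }
  'e' is in predict set, so this production goes in M[T, 'e']
T → id: PREDICT = { 'id' }

M[T, 'e'] = T → e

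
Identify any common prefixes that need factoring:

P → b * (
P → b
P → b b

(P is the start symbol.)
Left-factoring is needed when two productions for the same non-terminal
share a common prefix on the right-hand side.

Productions for P:
  P → b * (
  P → b
  P → b b

Found common prefix 'b' in productions for P

Answer: Yes, P has productions with common prefix 'b'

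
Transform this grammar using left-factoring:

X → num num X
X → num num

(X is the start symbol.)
X → num num X'
X' → X
X' → ε

Left-factoring transforms A → αβ₁ | αβ₂ into A → αA' and A' → β₁ | β₂
(α is the longest common prefix among the alternatives). Repeat until
no nonterminal has two alternatives with a common prefix.

Round 1: X has alternatives sharing prefix 'num num'. Introduce X': X → num num X'
  Add: X' → X
  Add: X' → ε

No remaining common prefixes — done.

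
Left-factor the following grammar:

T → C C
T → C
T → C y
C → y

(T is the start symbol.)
Left-factoring transforms A → αβ₁ | αβ₂ into A → αA' and A' → β₁ | β₂
(α is the longest common prefix among the alternatives). Repeat until
no nonterminal has two alternatives with a common prefix.

Round 1: T has alternatives sharing prefix 'C'. Introduce T': T → C T'
  Add: T' → C
  Add: T' → ε
  Add: T' → y

No remaining common prefixes — done.

Resulting grammar:
T → C T'
T' → C
T' → ε
T' → y
C → y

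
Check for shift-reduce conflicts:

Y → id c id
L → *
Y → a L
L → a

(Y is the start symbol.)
No shift-reduce conflicts

Augment with Y' → Y and build the canonical LR(0) collection (I0 = CLOSURE({[Y' → . Y]}), then GOTO on every symbol after a dot until no new states appear). It has 9 states:
  I0: { [Y → . a L], [Y → . id c id], [Y' → . Y] }  — shift
  I1: { [Y' → Y .] }  — accept
  I2: { [L → . *], [L → . a], [Y → a . L] }  — shift
  I3: { [Y → id . c id] }  — shift
  I4: { [Y → id c . id] }  — shift
  I5: { [Y → id c id .] }  — reduce
  I6: { [L → * .] }  — reduce
  I7: { [Y → a L .] }  — reduce
  I8: { [L → a .] }  — reduce

No state contains both a complete item and a shift item.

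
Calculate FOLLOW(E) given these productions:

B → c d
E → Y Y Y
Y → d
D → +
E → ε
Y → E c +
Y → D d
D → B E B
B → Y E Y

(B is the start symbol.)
{ '+', 'c', 'd' }

To compute FOLLOW(E), find every occurrence of E on a right-hand side N → α E β: add FIRST(β) \ {ε}, and if β is empty or nullable also add FOLLOW(N). Iterate to a fixed point.

In Y → E c +: E is followed by c '+', add FIRST(c '+') \ {ε} = { 'c' }
In D → B E B: E is followed by B, add FIRST(B) \ {ε} = { '+', 'c', 'd' }
In B → Y E Y: E is followed by Y, add FIRST(Y) \ {ε} = { '+', 'c', 'd' }

Taking the union: FOLLOW(E) = { '+', 'c', 'd' }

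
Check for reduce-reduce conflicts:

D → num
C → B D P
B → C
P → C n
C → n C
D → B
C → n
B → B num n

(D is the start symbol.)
Yes — I7: [B → C .] vs [C → n C .]

Augment with D' → D and build the canonical LR(0) collection (I0 = CLOSURE({[D' → . D]}), then GOTO on every symbol after a dot until no new states appear). It has 14 states:
  I0: { [B → . B num n], [B → . C], [C → . B D P], [C → . n C], [C → . n], [D → . B], [D → . num], [D' → . D] }  — shift
  I1: { [B → . B num n], [B → . C], [B → B . num n], [C → . B D P], [C → . n C], [C → . n], [C → B . D P], [D → . B], [D → . num], [D → B .] }  — shift, reduce
  I2: { [B → C .] }  — reduce
  I3: { [D' → D .] }  — accept
  I4: { [B → . B num n], [B → . C], [C → . B D P], [C → . n C], [C → . n], [C → n . C], [C → n .] }  — shift, reduce
  I5: { [D → num .] }  — reduce
  I6: { [B → . B num n], [B → . C], [B → B . num n], [C → . B D P], [C → . n C], [C → . n], [C → B . D P], [D → . B], [D → . num] }  — shift
  I7: { [B → C .], [C → n C .] }  — 2 reduces
  I8: { [B → . B num n], [B → . C], [C → . B D P], [C → . n C], [C → . n], [C → B D . P], [P → . C n] }  — shift
  I9: { [B → B num . n], [D → num .] }  — shift, reduce
  I10: { [B → B num n .] }  — reduce
  I11: { [B → C .], [P → C . n] }  — shift, reduce
  I12: { [C → B D P .] }  — reduce
  I13: { [P → C n .] }  — reduce

I7 contains complete items [B → C .], [C → n C .] — reduce-reduce conflict.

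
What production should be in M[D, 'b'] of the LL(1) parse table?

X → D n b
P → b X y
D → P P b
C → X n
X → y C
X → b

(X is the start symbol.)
D → P P b

To find M[D, 'b'], we find productions for D where 'b' is in the predict set (PREDICT(N → α) = (FIRST(α) \ {ε}) ∪ (FOLLOW(N) if α ⇒* ε)).

Relevant sets:
  FIRST(P) = { 'b' }

D → P P b: PREDICT = { 'b' }
  'b' is in predict set, so this production goes in M[D, 'b']

M[D, 'b'] = D → P P b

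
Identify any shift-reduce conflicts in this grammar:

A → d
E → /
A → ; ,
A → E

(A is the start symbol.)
No shift-reduce conflicts

Augment with A' → A and build the canonical LR(0) collection (I0 = CLOSURE({[A' → . A]}), then GOTO on every symbol after a dot until no new states appear). It has 7 states:
  I0: { [A → . ; ,], [A → . E], [A → . d], [A' → . A], [E → . /] }  — shift
  I1: { [E → / .] }  — reduce
  I2: { [A → ; . ,] }  — shift
  I3: { [A' → A .] }  — accept
  I4: { [A → E .] }  — reduce
  I5: { [A → d .] }  — reduce
  I6: { [A → ; , .] }  — reduce

No state contains both a complete item and a shift item.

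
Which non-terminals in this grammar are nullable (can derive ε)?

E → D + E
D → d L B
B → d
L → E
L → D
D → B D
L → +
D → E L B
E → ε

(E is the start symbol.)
A non-terminal is nullable if it can derive ε (the empty string): either it has an ε-production, or it has a production whose right-hand side consists entirely of nullable non-terminals.

ε-productions: E → ε
So E is immediately nullable.
L → E: every symbol on the right is nullable, so L is nullable too.
No further non-terminal can be added: every production for the remaining non-terminals contains a terminal or a non-nullable non-terminal.
Nullable = { 'E', 'L' }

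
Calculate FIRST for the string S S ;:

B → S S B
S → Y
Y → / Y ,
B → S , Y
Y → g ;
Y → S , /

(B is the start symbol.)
{ '/', 'g' }

FIRST sets of the non-terminals involved (from the grammar, by fixed-point iteration):
  FIRST(S) = { '/', 'g' }

To compute FIRST(S S ;), process the symbols left to right:
Symbol S is a non-terminal. Add FIRST(S) \ {ε} = { '/', 'g' }
S is not nullable (ε ∉ FIRST(S)), so stop here.
FIRST(S S ;) = { '/', 'g' }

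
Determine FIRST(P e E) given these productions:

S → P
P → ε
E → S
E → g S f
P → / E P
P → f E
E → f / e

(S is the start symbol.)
FIRST sets of the non-terminals involved (from the grammar, by fixed-point iteration):
  FIRST(P) = { '/', 'f', ε }

To compute FIRST(P e E), process the symbols left to right:
Symbol P is a non-terminal. Add FIRST(P) \ {ε} = { '/', 'f' }
P is nullable (ε ∈ FIRST(P)), continue to the next symbol.
Symbol e is a terminal. Add 'e' and stop.
FIRST(P e E) = { '/', 'e', 'f' }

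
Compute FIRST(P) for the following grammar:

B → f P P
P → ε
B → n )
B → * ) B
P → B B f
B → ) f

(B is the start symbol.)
{ ')', '*', 'f', 'n', ε }

FIRST sets of the other non-terminals involved (by the same procedure, iterated to a fixed point):
  FIRST(B) = { ')', '*', 'f', 'n' }

From P → ε:
  - ε-production, so ε ∈ FIRST(P)
From P → B B f:
  - B is a non-terminal: add FIRST(B) \ {ε} = { ')', '*', 'f', 'n' }
    B is not nullable, so stop

Collecting: FIRST(P) = { ')', '*', 'f', 'n', ε }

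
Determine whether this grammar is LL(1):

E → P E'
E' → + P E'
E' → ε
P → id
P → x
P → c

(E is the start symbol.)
Yes, the grammar is LL(1).

A grammar is LL(1) if for each non-terminal N with multiple productions, the predict sets of those productions are pairwise disjoint, where PREDICT(N → α) = (FIRST(α) \ {ε}) ∪ (FOLLOW(N) if α ⇒* ε).

Relevant sets:
  FOLLOW(E') = { $ }

For E':
  PREDICT(E' → '+' P E') = { '+' }
  PREDICT(E' → ε) = { $ }
For P:
  PREDICT(P → id) = { 'id' }
  PREDICT(P → x) = { 'x' }
  PREDICT(P → c) = { 'c' }
E has a single production, so nothing to check there.

All predict sets are disjoint. The grammar IS LL(1).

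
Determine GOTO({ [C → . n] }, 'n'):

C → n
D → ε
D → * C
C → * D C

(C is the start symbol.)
GOTO(I, 'n') = CLOSURE({ [A → αX.β] : [A → α.Xβ] ∈ I, X = 'n' })

Items with dot before 'n', with the dot advanced:
  [C → . n] → [C → n .]
Closure adds nothing (no advanced item has the dot before a non-terminal).

GOTO = { [C → n .] }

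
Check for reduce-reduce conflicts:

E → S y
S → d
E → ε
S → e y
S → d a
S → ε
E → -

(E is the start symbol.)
A reduce-reduce conflict occurs when an LR(0) state has two complete items [A → α .] and [B → β .] — both call for a reduction, and with no lookahead the parser cannot choose between them.

Augment with E' → E and build the canonical LR(0) collection (I0 = CLOSURE({[E' → . E]}), then GOTO on every symbol after a dot until no new states appear). It has 9 states:
  I0: { [E → . -], [E → . S y], [E → .], [E' → . E], [S → . d a], [S → . d], [S → . e y], [S → .] }  — shift, 2 reduces
  I1: { [E → - .] }  — reduce
  I2: { [E' → E .] }  — accept
  I3: { [E → S . y] }  — shift
  I4: { [S → d . a], [S → d .] }  — shift, reduce
  I5: { [S → e . y] }  — shift
  I6: { [S → e y .] }  — reduce
  I7: { [S → d a .] }  — reduce
  I8: { [E → S y .] }  — reduce

I0 contains complete items [E → .], [S → .] — reduce-reduce conflict.

Answer: Yes — I0: [E → .] vs [S → .]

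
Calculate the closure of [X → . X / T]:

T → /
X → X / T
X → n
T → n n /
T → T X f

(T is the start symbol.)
{ [X → . X / T], [X → . n] }

Start with: [X → . X / T]
  [X → . X / T] has the dot before X: add [X → . n]
No further items can be added.

CLOSURE = { [X → . X / T], [X → . n] }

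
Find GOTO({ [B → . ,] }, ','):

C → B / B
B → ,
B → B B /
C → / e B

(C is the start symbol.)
{ [B → , .] }

GOTO(I, ',') = CLOSURE({ [A → αX.β] : [A → α.Xβ] ∈ I, X = ',' })

Items with dot before ',', with the dot advanced:
  [B → . ,] → [B → , .]
Closure adds nothing (no advanced item has the dot before a non-terminal).

GOTO = { [B → , .] }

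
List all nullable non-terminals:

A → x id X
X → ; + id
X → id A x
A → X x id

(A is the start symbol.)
None

A non-terminal is nullable if it can derive ε (the empty string): either it has an ε-production, or it has a production whose right-hand side consists entirely of nullable non-terminals.

There are no ε-productions, so no non-terminal can derive ε.
No non-terminals are nullable.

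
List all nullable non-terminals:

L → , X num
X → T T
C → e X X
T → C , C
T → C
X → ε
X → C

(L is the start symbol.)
ε-productions: X → ε
So X is immediately nullable.
No further non-terminal can be added: every production for the remaining non-terminals contains a terminal or a non-nullable non-terminal.
Nullable = { 'X' }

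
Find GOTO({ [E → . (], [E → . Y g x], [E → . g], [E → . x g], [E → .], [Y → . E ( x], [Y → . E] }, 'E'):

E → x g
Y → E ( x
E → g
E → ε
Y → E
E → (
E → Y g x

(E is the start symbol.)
GOTO(I, 'E') = CLOSURE({ [A → αX.β] : [A → α.Xβ] ∈ I, X = 'E' })

Items with dot before 'E', with the dot advanced:
  [Y → . E] → [Y → E .]
  [Y → . E ( x] → [Y → E . ( x]
Closure adds nothing (no advanced item has the dot before a non-terminal).

GOTO = { [Y → E . ( x], [Y → E .] }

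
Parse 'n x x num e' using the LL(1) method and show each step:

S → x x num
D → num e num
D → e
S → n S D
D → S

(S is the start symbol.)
Stack is shown with the top on the left.

Stack        Input          Action
----------------------------------
S $          n x x num e $  output S → n S D
n S D $      n x x num e $  match 'n'
S D $        x x num e $    output S → x x num
x x num D $  x x num e $    match 'x'
x num D $    x num e $      match 'x'
num D $      num e $        match 'num'
D $          e $            output D → e
e $          e $            match 'e'
$            $              accept

The string is accepted.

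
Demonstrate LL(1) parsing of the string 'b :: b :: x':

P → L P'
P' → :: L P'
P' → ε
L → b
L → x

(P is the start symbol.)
Stack is shown with the top on the left.

Stack      Input          Action
--------------------------------
P $        b :: b :: x $  output P → L P'
L P' $     b :: b :: x $  output L → b
b P' $     b :: b :: x $  match 'b'
P' $       :: b :: x $    output P' → :: L P'
:: L P' $  :: b :: x $    match '::'
L P' $     b :: x $       output L → b
b P' $     b :: x $       match 'b'
P' $       :: x $         output P' → :: L P'
:: L P' $  :: x $         match '::'
L P' $     x $            output L → x
x P' $     x $            match 'x'
P' $       $              output P' → ε
$          $              accept

The string is accepted.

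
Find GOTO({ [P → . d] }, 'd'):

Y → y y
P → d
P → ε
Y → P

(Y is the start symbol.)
GOTO(I, 'd') = CLOSURE({ [A → αX.β] : [A → α.Xβ] ∈ I, X = 'd' })

Items with dot before 'd', with the dot advanced:
  [P → . d] → [P → d .]
Closure adds nothing (no advanced item has the dot before a non-terminal).

GOTO = { [P → d .] }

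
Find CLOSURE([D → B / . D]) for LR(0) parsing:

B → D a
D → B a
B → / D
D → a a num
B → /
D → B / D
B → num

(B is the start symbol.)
To compute CLOSURE, for each item [A → α.Bβ] where B is a non-terminal, add [B → .γ] for all productions B → γ; repeat for the newly added items until nothing changes.

Start with: [D → B / . D]
  [D → B / . D] has the dot before D: add [D → . B a], [D → . a a num], [D → . B / D]
  [D → . B a] has the dot before B: add [B → . D a], [B → . / D], [B → . /], [B → . num]
No further items can be added.

CLOSURE = { [B → . / D], [B → . /], [B → . D a], [B → . num], [D → . B / D], [D → . B a], [D → . a a num], [D → B / . D] }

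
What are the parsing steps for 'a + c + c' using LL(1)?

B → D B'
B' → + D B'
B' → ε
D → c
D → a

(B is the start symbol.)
LL(1) parsing maintains a stack (initially the start symbol over $) and the input. At each step: if the stack top is a terminal, match it against the current input token; if it is a non-terminal N, replace it with the RHS of M[N, lookahead] (the unique production whose predict set contains the lookahead).

Stack is shown with the top on the left.

Stack     Input        Action
-----------------------------
B $       a + c + c $  output B → D B'
D B' $    a + c + c $  output D → a
a B' $    a + c + c $  match 'a'
B' $      + c + c $    output B' → + D B'
+ D B' $  + c + c $    match '+'
D B' $    c + c $      output D → c
c B' $    c + c $      match 'c'
B' $      + c $        output B' → + D B'
+ D B' $  + c $        match '+'
D B' $    c $          output D → c
c B' $    c $          match 'c'
B' $      $            output B' → ε
$         $            accept

The string is accepted.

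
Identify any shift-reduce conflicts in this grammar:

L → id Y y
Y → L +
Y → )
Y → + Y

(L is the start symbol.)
A shift-reduce conflict occurs when an LR(0) state has both:
  - a complete (reduce) item [A → α .] (dot at the end), and
  - a shift item [B → β . c γ] (dot before a terminal).

Augment with L' → L and build the canonical LR(0) collection (I0 = CLOSURE({[L' → . L]}), then GOTO on every symbol after a dot until no new states appear). It has 10 states:
  I0: { [L → . id Y y], [L' → . L] }  — shift
  I1: { [L' → L .] }  — accept
  I2: { [L → . id Y y], [L → id . Y y], [Y → . )], [Y → . + Y], [Y → . L +] }  — shift
  I3: { [Y → ) .] }  — reduce
  I4: { [L → . id Y y], [Y → + . Y], [Y → . )], [Y → . + Y], [Y → . L +] }  — shift
  I5: { [Y → L . +] }  — shift
  I6: { [L → id Y . y] }  — shift
  I7: { [L → id Y y .] }  — reduce
  I8: { [Y → L + .] }  — reduce
  I9: { [Y → + Y .] }  — reduce

No state contains both a complete item and a shift item.

Answer: No shift-reduce conflicts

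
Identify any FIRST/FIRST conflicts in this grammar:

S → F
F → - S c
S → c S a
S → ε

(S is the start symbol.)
No FIRST/FIRST conflicts.

A FIRST/FIRST conflict occurs when two productions N → α and N → β for the same non-terminal have FIRST(α) ∩ FIRST(β) ≠ ∅ (with ε ∈ FIRST of a nullable right-hand side, so two nullable alternatives also conflict).

FIRST sets of the non-terminals at (or reachable through a nullable prefix from) the front of some alternative:
  FIRST(F) = { '-' }

Productions for S:
  S → F: FIRST = { '-' }
  S → c S a: FIRST = { 'c' }
  S → ε: FIRST = { ε }
F has only one production, so no FIRST/FIRST conflict is possible there.

All alternatives of each non-terminal have pairwise disjoint FIRST sets.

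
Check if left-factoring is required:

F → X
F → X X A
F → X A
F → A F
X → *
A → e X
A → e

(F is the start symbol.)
Yes, F has productions with common prefix 'X'; A has productions with common prefix 'e'

Left-factoring is needed when two productions for the same non-terminal
share a common prefix on the right-hand side.

Productions for F:
  F → X
  F → X X A
  F → X A
  F → A F
Productions for A:
  A → e X
  A → e

Found common prefix 'X' in productions for F
Found common prefix 'e' in productions for A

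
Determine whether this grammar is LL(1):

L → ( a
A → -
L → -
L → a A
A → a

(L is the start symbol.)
A grammar is LL(1) if for each non-terminal N with multiple productions, the predict sets of those productions are pairwise disjoint, where PREDICT(N → α) = (FIRST(α) \ {ε}) ∪ (FOLLOW(N) if α ⇒* ε).

For L:
  PREDICT(L → '(' a) = { '(' }
  PREDICT(L → '-') = { '-' }
  PREDICT(L → a A) = { 'a' }
For A:
  PREDICT(A → '-') = { '-' }
  PREDICT(A → a) = { 'a' }

All predict sets are disjoint. The grammar IS LL(1).

Answer: Yes, the grammar is LL(1).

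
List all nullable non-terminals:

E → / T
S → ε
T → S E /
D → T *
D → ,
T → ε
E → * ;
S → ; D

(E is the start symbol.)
{ 'S', 'T' }

A non-terminal is nullable if it can derive ε (the empty string): either it has an ε-production, or it has a production whose right-hand side consists entirely of nullable non-terminals.

ε-productions: S → ε, T → ε
So S, T are immediately nullable.
No further non-terminal can be added: every production for the remaining non-terminals contains a terminal or a non-nullable non-terminal.
Nullable = { 'S', 'T' }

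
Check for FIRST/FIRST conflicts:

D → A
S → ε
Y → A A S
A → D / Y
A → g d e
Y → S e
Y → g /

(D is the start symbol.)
FIRST sets of the non-terminals at (or reachable through a nullable prefix from) the front of some alternative:
  FIRST(A) = { 'g' }
  FIRST(S) = { ε }
  FIRST(D) = { 'g' }

Productions for Y:
  Y → A A S: FIRST = { 'g' }
  Y → S e: FIRST = { 'e' }
  Y → g /: FIRST = { 'g' }
Productions for A:
  A → D / Y: FIRST = { 'g' }
  A → g d e: FIRST = { 'g' }
D, S have only one production, so no FIRST/FIRST conflict is possible there.

Conflict for Y: Y → A A S and Y → g /
  Overlap: { 'g' }
Conflict for A: A → D / Y and A → g d e
  Overlap: { 'g' }

Answer: Yes. Y → A A S / Y → g '/' on { 'g' }; A → D '/' Y / A → g d e on { 'g' }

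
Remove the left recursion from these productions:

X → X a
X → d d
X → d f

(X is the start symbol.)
X is directly left-recursive. The standard transformation for
  A → A α₁ | ... | A α_m | β₁ | ... | β_n
is
  A  → β₁ A' | ... | β_n A'
  A' → α₁ A' | ... | α_m A' | ε

X → d d becomes X → d d X'
X → d f becomes X → d f X'
X → X a becomes X' → a X'
Add X' → ε

Resulting grammar:
X → d d X'
X → d f X'
X' → a X'
X' → ε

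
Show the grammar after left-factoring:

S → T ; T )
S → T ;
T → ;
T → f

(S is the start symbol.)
Left-factoring transforms A → αβ₁ | αβ₂ into A → αA' and A' → β₁ | β₂
(α is the longest common prefix among the alternatives). Repeat until
no nonterminal has two alternatives with a common prefix.

Round 1: S has alternatives sharing prefix 'T ;'. Introduce S': S → T ; S'
  Add: S' → T )
  Add: S' → ε

No remaining common prefixes — done.

Resulting grammar:
S → T ; S'
S' → T )
S' → ε
T → ;
T → f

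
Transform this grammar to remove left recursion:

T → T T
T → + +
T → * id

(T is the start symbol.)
T → + + T'
T → * id T'
T' → T T'
T' → ε

T is directly left-recursive. The standard transformation for
  A → A α₁ | ... | A α_m | β₁ | ... | β_n
is
  A  → β₁ A' | ... | β_n A'
  A' → α₁ A' | ... | α_m A' | ε

T → + + becomes T → + + T'
T → * id becomes T → * id T'
T → T T becomes T' → T T'
Add T' → ε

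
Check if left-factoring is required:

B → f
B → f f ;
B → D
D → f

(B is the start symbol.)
Yes, B has productions with common prefix 'f'

Left-factoring is needed when two productions for the same non-terminal
share a common prefix on the right-hand side.

Productions for B:
  B → f
  B → f f ;
  B → D

Found common prefix 'f' in productions for B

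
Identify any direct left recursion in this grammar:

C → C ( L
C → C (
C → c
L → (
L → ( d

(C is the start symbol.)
Direct left recursion occurs when N → N α for some non-terminal N (the right-hand side begins with the left-hand side itself).

C → C ( L: LEFT RECURSIVE (starts with C)
C → C (: LEFT RECURSIVE (starts with C)
C → c: starts with c
L → (: starts with '('
L → ( d: starts with '('

The grammar has direct left recursion on: C.

Answer: Yes, C is left-recursive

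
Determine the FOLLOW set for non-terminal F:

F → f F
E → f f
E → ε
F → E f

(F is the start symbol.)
To compute FOLLOW(F), find every occurrence of F on a right-hand side N → α F β: add FIRST(β) \ {ε}, and if β is empty or nullable also add FOLLOW(N). Iterate to a fixed point.

F is the start symbol, so $ ∈ FOLLOW(F).
In F → f F: F is at the end; this adds FOLLOW(F) to itself — nothing new

Taking the union: FOLLOW(F) = { $ }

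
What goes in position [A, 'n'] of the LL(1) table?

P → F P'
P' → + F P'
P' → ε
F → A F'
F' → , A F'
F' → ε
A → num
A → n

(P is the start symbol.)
To find M[A, 'n'], we find productions for A where 'n' is in the predict set (PREDICT(N → α) = (FIRST(α) \ {ε}) ∪ (FOLLOW(N) if α ⇒* ε)).

A → num: PREDICT = { 'num' }
A → n: PREDICT = { 'n' }
  'n' is in predict set, so this production goes in M[A, 'n']

M[A, 'n'] = A → n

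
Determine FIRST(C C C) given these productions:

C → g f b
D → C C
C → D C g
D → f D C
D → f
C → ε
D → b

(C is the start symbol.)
FIRST sets of the non-terminals involved (from the grammar, by fixed-point iteration):
  FIRST(C) = { 'b', 'f', 'g', ε }

To compute FIRST(C C C), process the symbols left to right:
Symbol C is a non-terminal. Add FIRST(C) \ {ε} = { 'b', 'f', 'g' }
C is nullable (ε ∈ FIRST(C)), continue to the next symbol.
Symbol C is a non-terminal. Add FIRST(C) \ {ε} = { 'b', 'f', 'g' }
C is nullable (ε ∈ FIRST(C)), continue to the next symbol.
Symbol C is a non-terminal. Add FIRST(C) \ {ε} = { 'b', 'f', 'g' }
C is nullable (ε ∈ FIRST(C)), continue to the next symbol.
All symbols are nullable, so ε is in the result.
FIRST(C C C) = { 'b', 'f', 'g', ε }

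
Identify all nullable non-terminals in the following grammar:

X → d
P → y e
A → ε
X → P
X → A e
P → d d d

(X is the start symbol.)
{ 'A' }

A non-terminal is nullable if it can derive ε (the empty string): either it has an ε-production, or it has a production whose right-hand side consists entirely of nullable non-terminals.

ε-productions: A → ε
So A is immediately nullable.
No further non-terminal can be added: every production for the remaining non-terminals contains a terminal or a non-nullable non-terminal.
Nullable = { 'A' }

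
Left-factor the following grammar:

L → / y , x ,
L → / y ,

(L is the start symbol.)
L → / y , L'
L' → x ,
L' → ε

Left-factoring transforms A → αβ₁ | αβ₂ into A → αA' and A' → β₁ | β₂
(α is the longest common prefix among the alternatives). Repeat until
no nonterminal has two alternatives with a common prefix.

Round 1: L has alternatives sharing prefix '/ y ,'. Introduce L': L → / y , L'
  Add: L' → x ,
  Add: L' → ε

No remaining common prefixes — done.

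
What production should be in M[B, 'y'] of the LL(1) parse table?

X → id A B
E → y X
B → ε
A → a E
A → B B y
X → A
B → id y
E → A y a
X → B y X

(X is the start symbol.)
B → ε

To find M[B, 'y'], we find productions for B where 'y' is in the predict set (PREDICT(N → α) = (FIRST(α) \ {ε}) ∪ (FOLLOW(N) if α ⇒* ε)).

Relevant sets:
  FOLLOW(B) = { $, 'id', 'y' }

B → ε: PREDICT = { $, 'id', 'y' }
  'y' is in predict set, so this production goes in M[B, 'y']
B → id y: PREDICT = { 'id' }

M[B, 'y'] = B → ε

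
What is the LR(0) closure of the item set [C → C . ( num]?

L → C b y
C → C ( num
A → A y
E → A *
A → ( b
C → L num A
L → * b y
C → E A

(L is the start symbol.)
To compute CLOSURE, for each item [A → α.Bβ] where B is a non-terminal, add [B → .γ] for all productions B → γ; repeat for the newly added items until nothing changes.

Start with: [C → C . ( num]
The dot precedes the terminal '(', so nothing is added.

CLOSURE = { [C → C . ( num] }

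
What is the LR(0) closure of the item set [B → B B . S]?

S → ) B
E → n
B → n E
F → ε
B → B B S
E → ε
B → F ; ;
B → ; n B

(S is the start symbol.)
{ [B → B B . S], [S → . ) B] }

To compute CLOSURE, for each item [A → α.Bβ] where B is a non-terminal, add [B → .γ] for all productions B → γ; repeat for the newly added items until nothing changes.

Start with: [B → B B . S]
  [B → B B . S] has the dot before S: add [S → . ) B]
No further items can be added.

CLOSURE = { [B → B B . S], [S → . ) B] }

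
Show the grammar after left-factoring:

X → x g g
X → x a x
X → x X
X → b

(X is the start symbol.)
Left-factoring transforms A → αβ₁ | αβ₂ into A → αA' and A' → β₁ | β₂
(α is the longest common prefix among the alternatives). Repeat until
no nonterminal has two alternatives with a common prefix.

Round 1: X has alternatives sharing prefix 'x'. Introduce X': X → x X'
  Add: X' → g g
  Add: X' → a x
  Add: X' → X

No remaining common prefixes — done.

Resulting grammar:
X → x X'
X' → g g
X' → a x
X' → X
X → b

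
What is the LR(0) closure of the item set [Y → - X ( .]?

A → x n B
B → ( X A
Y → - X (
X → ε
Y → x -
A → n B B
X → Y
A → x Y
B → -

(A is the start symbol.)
Start with: [Y → - X ( .]
The dot is at the end, so nothing is added.

CLOSURE = { [Y → - X ( .] }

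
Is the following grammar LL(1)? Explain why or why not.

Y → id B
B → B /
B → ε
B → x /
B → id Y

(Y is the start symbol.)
No. Predict set conflict for B: { '/' }

A grammar is LL(1) if for each non-terminal N with multiple productions, the predict sets of those productions are pairwise disjoint, where PREDICT(N → α) = (FIRST(α) \ {ε}) ∪ (FOLLOW(N) if α ⇒* ε).

Relevant sets:
  FIRST(B) = { '/', 'id', 'x', ε }
  FOLLOW(B) = { $, '/' }

For B:
  PREDICT(B → B '/') = { '/', 'id', 'x' }
  PREDICT(B → ε) = { $, '/' }
  PREDICT(B → x '/') = { 'x' }
  PREDICT(B → id Y) = { 'id' }
Y has a single production, so nothing to check there.

Conflict found: Predict set conflict for B: { '/' }
The grammar is NOT LL(1).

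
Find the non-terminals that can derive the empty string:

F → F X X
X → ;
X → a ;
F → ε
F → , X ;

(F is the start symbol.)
{ 'F' }

A non-terminal is nullable if it can derive ε (the empty string): either it has an ε-production, or it has a production whose right-hand side consists entirely of nullable non-terminals.

ε-productions: F → ε
So F is immediately nullable.
No further non-terminal can be added: every production for the remaining non-terminals contains a terminal or a non-nullable non-terminal.
Nullable = { 'F' }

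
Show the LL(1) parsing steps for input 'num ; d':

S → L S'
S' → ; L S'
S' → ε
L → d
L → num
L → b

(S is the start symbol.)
Stack is shown with the top on the left.

Stack     Input      Action
---------------------------
S $       num ; d $  output S → L S'
L S' $    num ; d $  output L → num
num S' $  num ; d $  match 'num'
S' $      ; d $      output S' → ; L S'
; L S' $  ; d $      match ';'
L S' $    d $        output L → d
d S' $    d $        match 'd'
S' $      $          output S' → ε
$         $          accept

The string is accepted.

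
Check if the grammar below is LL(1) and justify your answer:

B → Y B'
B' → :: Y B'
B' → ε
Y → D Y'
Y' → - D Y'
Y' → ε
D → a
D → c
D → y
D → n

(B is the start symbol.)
Relevant sets:
  FOLLOW(B') = { $ }
  FOLLOW(Y') = { $, '::' }

For B':
  PREDICT(B' → :: Y B') = { '::' }
  PREDICT(B' → ε) = { $ }
For Y':
  PREDICT(Y' → '-' D Y') = { '-' }
  PREDICT(Y' → ε) = { $, '::' }
For D:
  PREDICT(D → a) = { 'a' }
  PREDICT(D → c) = { 'c' }
  PREDICT(D → y) = { 'y' }
  PREDICT(D → n) = { 'n' }
B, Y have a single production, so nothing to check there.

All predict sets are disjoint. The grammar IS LL(1).

Answer: Yes, the grammar is LL(1).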